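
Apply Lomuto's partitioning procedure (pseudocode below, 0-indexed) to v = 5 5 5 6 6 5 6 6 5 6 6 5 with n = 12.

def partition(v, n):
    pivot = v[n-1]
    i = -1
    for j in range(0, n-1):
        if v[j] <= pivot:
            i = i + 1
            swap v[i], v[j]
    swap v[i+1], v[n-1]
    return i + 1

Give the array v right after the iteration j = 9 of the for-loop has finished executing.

5 5 5 5 5 6 6 6 6 6 6 5

pivot=5, i=-1
j=0: 5≤5, i=0, swap(0,0) ⇒ 5 5 5 6 6 5 6 6 5 6 6 5
j=1: 5≤5, i=1, swap(1,1) ⇒ 5 5 5 6 6 5 6 6 5 6 6 5
j=2: 5≤5, i=2, swap(2,2) ⇒ 5 5 5 6 6 5 6 6 5 6 6 5
j=3: 6>5, skip
j=4: 6>5, skip
j=5: 5≤5, i=3, swap(3,5) ⇒ 5 5 5 5 6 6 6 6 5 6 6 5
j=6: 6>5, skip
j=7: 6>5, skip
j=8: 5≤5, i=4, swap(4,8) ⇒ 5 5 5 5 5 6 6 6 6 6 6 5
j=9: 6>5, skip
(after j=9) v = 5 5 5 5 5 6 6 6 6 6 6 5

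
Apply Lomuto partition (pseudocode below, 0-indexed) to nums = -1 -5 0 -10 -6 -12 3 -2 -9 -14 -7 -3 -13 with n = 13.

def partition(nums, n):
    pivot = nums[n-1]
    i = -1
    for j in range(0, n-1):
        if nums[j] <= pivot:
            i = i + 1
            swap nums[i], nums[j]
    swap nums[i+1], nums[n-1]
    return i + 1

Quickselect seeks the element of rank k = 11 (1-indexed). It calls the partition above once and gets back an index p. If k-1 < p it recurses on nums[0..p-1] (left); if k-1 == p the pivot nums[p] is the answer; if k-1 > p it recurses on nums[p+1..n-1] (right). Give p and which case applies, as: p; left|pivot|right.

1; right

pivot=-13, i=-1
j=0: -1>-13, skip
j=1: -5>-13, skip
j=2: 0>-13, skip
j=3: -10>-13, skip
j=4: -6>-13, skip
j=5: -12>-13, skip
j=6: 3>-13, skip
j=7: -2>-13, skip
j=8: -9>-13, skip
j=9: -14≤-13, i=0, swap(0,9) ⇒ -14 -5 0 -10 -6 -12 3 -2 -9 -1 -7 -3 -13
j=10: -7>-13, skip
j=11: -3>-13, skip
swap(1,12) ⇒ -14 -13 0 -10 -6 -12 3 -2 -9 -1 -7 -3 -5; return 1
p = 1; k-1 = 10 > 1 ⇒ right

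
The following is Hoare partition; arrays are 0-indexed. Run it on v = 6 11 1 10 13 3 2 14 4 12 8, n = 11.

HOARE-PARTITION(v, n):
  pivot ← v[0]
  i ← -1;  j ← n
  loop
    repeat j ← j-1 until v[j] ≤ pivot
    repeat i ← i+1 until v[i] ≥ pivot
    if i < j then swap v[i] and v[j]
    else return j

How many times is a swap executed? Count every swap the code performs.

pivot=6
j stops at 8 (4), i stops at 0 (6); swap ⇒ 4 11 1 10 13 3 2 14 6 12 8
j stops at 6 (2), i stops at 1 (11); swap ⇒ 4 2 1 10 13 3 11 14 6 12 8
j stops at 5 (3), i stops at 3 (10); swap ⇒ 4 2 1 3 13 10 11 14 6 12 8
j stops at 3, i stops at 4; i≥j ⇒ return 3. v=4 2 1 3 13 10 11 14 6 12 8

3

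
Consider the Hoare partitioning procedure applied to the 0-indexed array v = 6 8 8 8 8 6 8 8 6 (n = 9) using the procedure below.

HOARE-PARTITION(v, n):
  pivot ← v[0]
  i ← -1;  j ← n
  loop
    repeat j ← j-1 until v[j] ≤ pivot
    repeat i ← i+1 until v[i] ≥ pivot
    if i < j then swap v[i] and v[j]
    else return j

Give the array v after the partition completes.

6 6 8 8 8 8 8 8 6

pivot = v[0] = 6; i = -1, j = 9
j→8 (v[8]=6≤6), i→0 (v[0]=6≥6); i<j, swap → 6 8 8 8 8 6 8 8 6
j→5 (v[5]=6≤6), i→1 (v[1]=8≥6); i<j, swap → 6 6 8 8 8 8 8 8 6
j→1, i→2; i≥j, return j=1. v = 6 6 8 8 8 8 8 8 6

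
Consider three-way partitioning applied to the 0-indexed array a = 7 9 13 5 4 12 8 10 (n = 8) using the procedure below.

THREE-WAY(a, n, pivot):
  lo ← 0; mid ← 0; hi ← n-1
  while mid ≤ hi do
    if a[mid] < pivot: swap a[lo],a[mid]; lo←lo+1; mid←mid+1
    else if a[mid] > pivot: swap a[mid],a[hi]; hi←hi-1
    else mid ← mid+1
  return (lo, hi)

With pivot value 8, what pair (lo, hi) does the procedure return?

lo=0 mid=0 hi=7
7<8: swap(0,0), lo=1 mid=1 ⇒ 7 9 13 5 4 12 8 10
9>8: swap(1,7), hi=6 ⇒ 7 10 13 5 4 12 8 9
10>8: swap(1,6), hi=5 ⇒ 7 8 13 5 4 12 10 9
8=8: mid=2
13>8: swap(2,5), hi=4 ⇒ 7 8 12 5 4 13 10 9
12>8: swap(2,4), hi=3 ⇒ 7 8 4 5 12 13 10 9
4<8: swap(1,2), lo=2 mid=3 ⇒ 7 4 8 5 12 13 10 9
5<8: swap(2,3), lo=3 mid=4 ⇒ 7 4 5 8 12 13 10 9
done. lo=3 hi=3; a=7 4 5 8 12 13 10 9

(3, 3)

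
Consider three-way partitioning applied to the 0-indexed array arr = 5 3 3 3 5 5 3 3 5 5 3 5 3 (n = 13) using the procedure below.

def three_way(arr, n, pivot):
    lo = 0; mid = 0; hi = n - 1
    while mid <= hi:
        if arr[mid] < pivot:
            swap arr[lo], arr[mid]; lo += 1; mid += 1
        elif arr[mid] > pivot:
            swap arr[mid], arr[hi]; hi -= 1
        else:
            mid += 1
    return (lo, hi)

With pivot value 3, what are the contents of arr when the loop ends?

3 3 3 3 3 3 3 5 5 5 5 5 5

pivot = 3; lo=0, mid=0, hi=12
arr[mid]=5>3: swap arr[0],arr[12]; hi=11 → 3 3 3 3 5 5 3 3 5 5 3 5 5
arr[mid]=3=3: mid=1
arr[mid]=3=3: mid=2
arr[mid]=3=3: mid=3
arr[mid]=3=3: mid=4
arr[mid]=5>3: swap arr[4],arr[11]; hi=10 → 3 3 3 3 5 5 3 3 5 5 3 5 5
arr[mid]=5>3: swap arr[4],arr[10]; hi=9 → 3 3 3 3 3 5 3 3 5 5 5 5 5
arr[mid]=3=3: mid=5
arr[mid]=5>3: swap arr[5],arr[9]; hi=8 → 3 3 3 3 3 5 3 3 5 5 5 5 5
arr[mid]=5>3: swap arr[5],arr[8]; hi=7 → 3 3 3 3 3 5 3 3 5 5 5 5 5
arr[mid]=5>3: swap arr[5],arr[7]; hi=6 → 3 3 3 3 3 3 3 5 5 5 5 5 5
arr[mid]=3=3: mid=6
arr[mid]=3=3: mid=7
end: lo=0, hi=6; arr = 3 3 3 3 3 3 3 5 5 5 5 5 5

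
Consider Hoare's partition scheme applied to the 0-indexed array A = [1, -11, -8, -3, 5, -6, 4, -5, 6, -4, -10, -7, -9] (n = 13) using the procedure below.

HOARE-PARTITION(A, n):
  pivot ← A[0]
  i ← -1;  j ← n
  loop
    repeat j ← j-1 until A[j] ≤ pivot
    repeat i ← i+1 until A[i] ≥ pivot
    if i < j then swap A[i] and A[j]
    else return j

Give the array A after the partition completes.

[-9, -11, -8, -3, -7, -6, -10, -5, -4, 6, 4, 5, 1]

pivot = A[0] = 1; i = -1, j = 13
j→12 (A[12]=-9≤1), i→0 (A[0]=1≥1); i<j, swap → [-9, -11, -8, -3, 5, -6, 4, -5, 6, -4, -10, -7, 1]
j→11 (A[11]=-7≤1), i→4 (A[4]=5≥1); i<j, swap → [-9, -11, -8, -3, -7, -6, 4, -5, 6, -4, -10, 5, 1]
j→10 (A[10]=-10≤1), i→6 (A[6]=4≥1); i<j, swap → [-9, -11, -8, -3, -7, -6, -10, -5, 6, -4, 4, 5, 1]
j→9 (A[9]=-4≤1), i→8 (A[8]=6≥1); i<j, swap → [-9, -11, -8, -3, -7, -6, -10, -5, -4, 6, 4, 5, 1]
j→8, i→9; i≥j, return j=8. A = [-9, -11, -8, -3, -7, -6, -10, -5, -4, 6, 4, 5, 1]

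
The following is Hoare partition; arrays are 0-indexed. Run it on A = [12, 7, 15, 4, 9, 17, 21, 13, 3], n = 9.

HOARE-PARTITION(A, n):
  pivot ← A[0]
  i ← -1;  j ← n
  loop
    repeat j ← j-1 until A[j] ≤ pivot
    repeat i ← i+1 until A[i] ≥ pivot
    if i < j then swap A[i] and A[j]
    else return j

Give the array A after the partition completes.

pivot = A[0] = 12; i = -1, j = 9
j→8 (A[8]=3≤12), i→0 (A[0]=12≥12); i<j, swap → [3, 7, 15, 4, 9, 17, 21, 13, 12]
j→4 (A[4]=9≤12), i→2 (A[2]=15≥12); i<j, swap → [3, 7, 9, 4, 15, 17, 21, 13, 12]
j→3, i→4; i≥j, return j=3. A = [3, 7, 9, 4, 15, 17, 21, 13, 12]

[3, 7, 9, 4, 15, 17, 21, 13, 12]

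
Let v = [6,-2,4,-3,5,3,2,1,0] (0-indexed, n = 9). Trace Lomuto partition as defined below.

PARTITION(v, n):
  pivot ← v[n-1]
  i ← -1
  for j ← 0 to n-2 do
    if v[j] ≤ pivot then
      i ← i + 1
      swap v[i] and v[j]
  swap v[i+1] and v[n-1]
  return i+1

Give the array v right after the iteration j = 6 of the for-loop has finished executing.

pivot = v[8] = 0; i = -1
j=0: v[0]=6 > 0 → no swap
j=1: v[1]=-2 ≤ 0 → i=0, swap v[0],v[1] → [-2,6,4,-3,5,3,2,1,0]
j=2: v[2]=4 > 0 → no swap
j=3: v[3]=-3 ≤ 0 → i=1, swap v[1],v[3] → [-2,-3,4,6,5,3,2,1,0]
j=4: v[4]=5 > 0 → no swap
j=5: v[5]=3 > 0 → no swap
j=6: v[6]=2 > 0 → no swap
(after j=6) v = [-2,-3,4,6,5,3,2,1,0]

[-2,-3,4,6,5,3,2,1,0]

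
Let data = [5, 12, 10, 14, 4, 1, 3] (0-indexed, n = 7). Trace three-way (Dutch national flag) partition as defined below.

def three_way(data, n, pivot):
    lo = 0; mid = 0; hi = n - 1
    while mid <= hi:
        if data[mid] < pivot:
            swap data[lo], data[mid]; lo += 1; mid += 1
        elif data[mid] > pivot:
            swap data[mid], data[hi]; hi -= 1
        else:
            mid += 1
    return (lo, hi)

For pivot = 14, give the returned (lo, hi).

(6, 6)

pivot = 14; lo=0, mid=0, hi=6
data[mid]=5<14: swap data[0],data[0]; lo=1,mid=1 → [5, 12, 10, 14, 4, 1, 3]
data[mid]=12<14: swap data[1],data[1]; lo=2,mid=2 → [5, 12, 10, 14, 4, 1, 3]
data[mid]=10<14: swap data[2],data[2]; lo=3,mid=3 → [5, 12, 10, 14, 4, 1, 3]
data[mid]=14=14: mid=4
data[mid]=4<14: swap data[3],data[4]; lo=4,mid=5 → [5, 12, 10, 4, 14, 1, 3]
data[mid]=1<14: swap data[4],data[5]; lo=5,mid=6 → [5, 12, 10, 4, 1, 14, 3]
data[mid]=3<14: swap data[5],data[6]; lo=6,mid=7 → [5, 12, 10, 4, 1, 3, 14]
end: lo=6, hi=6; data = [5, 12, 10, 4, 1, 3, 14]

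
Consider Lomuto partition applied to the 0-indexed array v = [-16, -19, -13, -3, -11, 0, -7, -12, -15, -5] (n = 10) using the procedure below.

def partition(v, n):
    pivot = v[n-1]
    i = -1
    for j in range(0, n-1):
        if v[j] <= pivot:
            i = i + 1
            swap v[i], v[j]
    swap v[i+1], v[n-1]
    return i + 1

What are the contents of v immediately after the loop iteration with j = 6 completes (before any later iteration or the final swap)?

pivot = v[9] = -5; i = -1
j=0: v[0]=-16 ≤ -5 → i=0, swap v[0],v[0] (no change) → [-16, -19, -13, -3, -11, 0, -7, -12, -15, -5]
j=1: v[1]=-19 ≤ -5 → i=1, swap v[1],v[1] (no change) → [-16, -19, -13, -3, -11, 0, -7, -12, -15, -5]
j=2: v[2]=-13 ≤ -5 → i=2, swap v[2],v[2] (no change) → [-16, -19, -13, -3, -11, 0, -7, -12, -15, -5]
j=3: v[3]=-3 > -5 → no swap
j=4: v[4]=-11 ≤ -5 → i=3, swap v[3],v[4] → [-16, -19, -13, -11, -3, 0, -7, -12, -15, -5]
j=5: v[5]=0 > -5 → no swap
j=6: v[6]=-7 ≤ -5 → i=4, swap v[4],v[6] → [-16, -19, -13, -11, -7, 0, -3, -12, -15, -5]
(after j=6) v = [-16, -19, -13, -11, -7, 0, -3, -12, -15, -5]

[-16, -19, -13, -11, -7, 0, -3, -12, -15, -5]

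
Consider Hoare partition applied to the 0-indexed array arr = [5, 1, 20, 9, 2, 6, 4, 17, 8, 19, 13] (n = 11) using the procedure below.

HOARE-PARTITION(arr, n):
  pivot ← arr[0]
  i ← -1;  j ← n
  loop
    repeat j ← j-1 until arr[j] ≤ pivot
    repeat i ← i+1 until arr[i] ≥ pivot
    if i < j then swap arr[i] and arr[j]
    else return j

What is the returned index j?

2

pivot=5
j stops at 6 (4), i stops at 0 (5); swap ⇒ [4, 1, 20, 9, 2, 6, 5, 17, 8, 19, 13]
j stops at 4 (2), i stops at 2 (20); swap ⇒ [4, 1, 2, 9, 20, 6, 5, 17, 8, 19, 13]
j stops at 2, i stops at 3; i≥j ⇒ return 2. arr=[4, 1, 2, 9, 20, 6, 5, 17, 8, 19, 13]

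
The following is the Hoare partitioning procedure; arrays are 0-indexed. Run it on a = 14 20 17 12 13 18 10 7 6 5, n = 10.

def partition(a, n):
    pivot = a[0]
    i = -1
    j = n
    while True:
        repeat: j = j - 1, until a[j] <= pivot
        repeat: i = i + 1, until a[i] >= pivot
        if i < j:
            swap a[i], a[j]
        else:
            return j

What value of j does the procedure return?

pivot=14
j stops at 9 (5), i stops at 0 (14); swap ⇒ 5 20 17 12 13 18 10 7 6 14
j stops at 8 (6), i stops at 1 (20); swap ⇒ 5 6 17 12 13 18 10 7 20 14
j stops at 7 (7), i stops at 2 (17); swap ⇒ 5 6 7 12 13 18 10 17 20 14
j stops at 6 (10), i stops at 5 (18); swap ⇒ 5 6 7 12 13 10 18 17 20 14
j stops at 5, i stops at 6; i≥j ⇒ return 5. a=5 6 7 12 13 10 18 17 20 14

5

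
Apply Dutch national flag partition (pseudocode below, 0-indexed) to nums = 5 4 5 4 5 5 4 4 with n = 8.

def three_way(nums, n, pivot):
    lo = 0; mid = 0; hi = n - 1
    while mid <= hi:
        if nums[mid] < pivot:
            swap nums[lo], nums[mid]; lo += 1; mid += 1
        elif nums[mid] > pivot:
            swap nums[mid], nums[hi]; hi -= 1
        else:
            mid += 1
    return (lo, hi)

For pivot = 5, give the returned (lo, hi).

pivot = 5; lo=0, mid=0, hi=7
nums[mid]=5=5: mid=1
nums[mid]=4<5: swap nums[0],nums[1]; lo=1,mid=2 → 4 5 5 4 5 5 4 4
nums[mid]=5=5: mid=3
nums[mid]=4<5: swap nums[1],nums[3]; lo=2,mid=4 → 4 4 5 5 5 5 4 4
nums[mid]=5=5: mid=5
nums[mid]=5=5: mid=6
nums[mid]=4<5: swap nums[2],nums[6]; lo=3,mid=7 → 4 4 4 5 5 5 5 4
nums[mid]=4<5: swap nums[3],nums[7]; lo=4,mid=8 → 4 4 4 4 5 5 5 5
end: lo=4, hi=7; nums = 4 4 4 4 5 5 5 5

(4, 7)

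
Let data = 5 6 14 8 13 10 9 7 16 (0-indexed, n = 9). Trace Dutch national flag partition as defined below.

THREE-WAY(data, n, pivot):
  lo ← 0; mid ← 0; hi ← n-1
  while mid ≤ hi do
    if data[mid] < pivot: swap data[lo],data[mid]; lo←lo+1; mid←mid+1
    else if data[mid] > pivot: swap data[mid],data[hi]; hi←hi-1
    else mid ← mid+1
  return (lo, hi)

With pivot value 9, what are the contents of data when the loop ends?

pivot = 9; lo=0, mid=0, hi=8
data[mid]=5<9: swap data[0],data[0]; lo=1,mid=1 → 5 6 14 8 13 10 9 7 16
data[mid]=6<9: swap data[1],data[1]; lo=2,mid=2 → 5 6 14 8 13 10 9 7 16
data[mid]=14>9: swap data[2],data[8]; hi=7 → 5 6 16 8 13 10 9 7 14
data[mid]=16>9: swap data[2],data[7]; hi=6 → 5 6 7 8 13 10 9 16 14
data[mid]=7<9: swap data[2],data[2]; lo=3,mid=3 → 5 6 7 8 13 10 9 16 14
data[mid]=8<9: swap data[3],data[3]; lo=4,mid=4 → 5 6 7 8 13 10 9 16 14
data[mid]=13>9: swap data[4],data[6]; hi=5 → 5 6 7 8 9 10 13 16 14
data[mid]=9=9: mid=5
data[mid]=10>9: swap data[5],data[5]; hi=4 → 5 6 7 8 9 10 13 16 14
end: lo=4, hi=4; data = 5 6 7 8 9 10 13 16 14

5 6 7 8 9 10 13 16 14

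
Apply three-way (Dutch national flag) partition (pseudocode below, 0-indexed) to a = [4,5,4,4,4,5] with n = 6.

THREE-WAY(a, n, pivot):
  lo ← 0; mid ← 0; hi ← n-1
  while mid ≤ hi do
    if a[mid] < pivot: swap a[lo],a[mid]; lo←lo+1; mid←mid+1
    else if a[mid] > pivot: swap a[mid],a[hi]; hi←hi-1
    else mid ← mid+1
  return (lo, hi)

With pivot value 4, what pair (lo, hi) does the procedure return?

(0, 3)

pivot = 4; lo=0, mid=0, hi=5
a[mid]=4=4: mid=1
a[mid]=5>4: swap a[1],a[5]; hi=4 → [4,5,4,4,4,5]
a[mid]=5>4: swap a[1],a[4]; hi=3 → [4,4,4,4,5,5]
a[mid]=4=4: mid=2
a[mid]=4=4: mid=3
a[mid]=4=4: mid=4
end: lo=0, hi=3; a = [4,4,4,4,5,5]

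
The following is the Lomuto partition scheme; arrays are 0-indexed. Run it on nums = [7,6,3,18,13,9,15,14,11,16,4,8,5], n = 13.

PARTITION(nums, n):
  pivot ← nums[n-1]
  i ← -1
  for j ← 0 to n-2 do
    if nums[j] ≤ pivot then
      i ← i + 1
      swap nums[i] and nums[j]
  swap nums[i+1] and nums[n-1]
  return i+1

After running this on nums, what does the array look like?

pivot=5, i=-1
j=0: 7>5, skip
j=1: 6>5, skip
j=2: 3≤5, i=0, swap(0,2) ⇒ [3,6,7,18,13,9,15,14,11,16,4,8,5]
j=3: 18>5, skip
j=4: 13>5, skip
j=5: 9>5, skip
j=6: 15>5, skip
j=7: 14>5, skip
j=8: 11>5, skip
j=9: 16>5, skip
j=10: 4≤5, i=1, swap(1,10) ⇒ [3,4,7,18,13,9,15,14,11,16,6,8,5]
j=11: 8>5, skip
swap(2,12) ⇒ [3,4,5,18,13,9,15,14,11,16,6,8,7]; return 2

[3,4,5,18,13,9,15,14,11,16,6,8,7]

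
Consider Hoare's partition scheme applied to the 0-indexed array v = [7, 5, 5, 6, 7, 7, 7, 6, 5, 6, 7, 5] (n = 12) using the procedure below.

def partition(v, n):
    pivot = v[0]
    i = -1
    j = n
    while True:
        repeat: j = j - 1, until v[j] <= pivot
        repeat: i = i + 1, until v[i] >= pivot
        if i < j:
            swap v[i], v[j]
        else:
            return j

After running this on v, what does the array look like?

pivot = v[0] = 7; i = -1, j = 12
j→11 (v[11]=5≤7), i→0 (v[0]=7≥7); i<j, swap → [5, 5, 5, 6, 7, 7, 7, 6, 5, 6, 7, 7]
j→10 (v[10]=7≤7), i→4 (v[4]=7≥7); i<j, swap → [5, 5, 5, 6, 7, 7, 7, 6, 5, 6, 7, 7]
j→9 (v[9]=6≤7), i→5 (v[5]=7≥7); i<j, swap → [5, 5, 5, 6, 7, 6, 7, 6, 5, 7, 7, 7]
j→8 (v[8]=5≤7), i→6 (v[6]=7≥7); i<j, swap → [5, 5, 5, 6, 7, 6, 5, 6, 7, 7, 7, 7]
j→7, i→8; i≥j, return j=7. v = [5, 5, 5, 6, 7, 6, 5, 6, 7, 7, 7, 7]

[5, 5, 5, 6, 7, 6, 5, 6, 7, 7, 7, 7]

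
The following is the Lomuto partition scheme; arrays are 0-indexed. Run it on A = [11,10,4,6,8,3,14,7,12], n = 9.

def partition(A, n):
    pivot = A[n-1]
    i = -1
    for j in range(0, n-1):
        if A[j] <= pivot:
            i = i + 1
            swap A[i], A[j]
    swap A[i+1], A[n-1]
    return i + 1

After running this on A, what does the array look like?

pivot=12, i=-1
j=0: 11≤12, i=0, swap(0,0) ⇒ [11,10,4,6,8,3,14,7,12]
j=1: 10≤12, i=1, swap(1,1) ⇒ [11,10,4,6,8,3,14,7,12]
j=2: 4≤12, i=2, swap(2,2) ⇒ [11,10,4,6,8,3,14,7,12]
j=3: 6≤12, i=3, swap(3,3) ⇒ [11,10,4,6,8,3,14,7,12]
j=4: 8≤12, i=4, swap(4,4) ⇒ [11,10,4,6,8,3,14,7,12]
j=5: 3≤12, i=5, swap(5,5) ⇒ [11,10,4,6,8,3,14,7,12]
j=6: 14>12, skip
j=7: 7≤12, i=6, swap(6,7) ⇒ [11,10,4,6,8,3,7,14,12]
swap(7,8) ⇒ [11,10,4,6,8,3,7,12,14]; return 7

[11,10,4,6,8,3,7,12,14]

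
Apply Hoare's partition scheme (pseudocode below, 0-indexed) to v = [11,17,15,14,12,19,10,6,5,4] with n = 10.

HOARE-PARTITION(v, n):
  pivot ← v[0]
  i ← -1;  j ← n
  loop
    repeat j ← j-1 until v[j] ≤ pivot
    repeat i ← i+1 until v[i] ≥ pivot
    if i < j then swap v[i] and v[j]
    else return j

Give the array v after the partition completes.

[4,5,6,10,12,19,14,15,17,11]

pivot=11
j stops at 9 (4), i stops at 0 (11); swap ⇒ [4,17,15,14,12,19,10,6,5,11]
j stops at 8 (5), i stops at 1 (17); swap ⇒ [4,5,15,14,12,19,10,6,17,11]
j stops at 7 (6), i stops at 2 (15); swap ⇒ [4,5,6,14,12,19,10,15,17,11]
j stops at 6 (10), i stops at 3 (14); swap ⇒ [4,5,6,10,12,19,14,15,17,11]
j stops at 3, i stops at 4; i≥j ⇒ return 3. v=[4,5,6,10,12,19,14,15,17,11]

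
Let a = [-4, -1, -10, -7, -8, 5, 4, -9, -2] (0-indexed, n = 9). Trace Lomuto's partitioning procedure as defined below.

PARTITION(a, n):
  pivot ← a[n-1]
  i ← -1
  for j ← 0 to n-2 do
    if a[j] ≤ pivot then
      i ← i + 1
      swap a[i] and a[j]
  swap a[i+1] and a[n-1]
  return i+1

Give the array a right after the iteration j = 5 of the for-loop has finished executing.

[-4, -10, -7, -8, -1, 5, 4, -9, -2]

pivot = a[8] = -2; i = -1
j=0: a[0]=-4 ≤ -2 → i=0, swap a[0],a[0] (no change) → [-4, -1, -10, -7, -8, 5, 4, -9, -2]
j=1: a[1]=-1 > -2 → no swap
j=2: a[2]=-10 ≤ -2 → i=1, swap a[1],a[2] → [-4, -10, -1, -7, -8, 5, 4, -9, -2]
j=3: a[3]=-7 ≤ -2 → i=2, swap a[2],a[3] → [-4, -10, -7, -1, -8, 5, 4, -9, -2]
j=4: a[4]=-8 ≤ -2 → i=3, swap a[3],a[4] → [-4, -10, -7, -8, -1, 5, 4, -9, -2]
j=5: a[5]=5 > -2 → no swap
(after j=5) a = [-4, -10, -7, -8, -1, 5, 4, -9, -2]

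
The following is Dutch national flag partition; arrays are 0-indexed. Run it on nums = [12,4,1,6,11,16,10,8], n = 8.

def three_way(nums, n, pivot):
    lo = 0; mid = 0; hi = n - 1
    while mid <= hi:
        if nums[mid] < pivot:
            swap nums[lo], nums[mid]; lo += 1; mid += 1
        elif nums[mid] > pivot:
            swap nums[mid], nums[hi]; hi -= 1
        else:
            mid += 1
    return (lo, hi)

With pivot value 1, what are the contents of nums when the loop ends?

[1,4,6,11,16,10,8,12]

pivot = 1; lo=0, mid=0, hi=7
nums[mid]=12>1: swap nums[0],nums[7]; hi=6 → [8,4,1,6,11,16,10,12]
nums[mid]=8>1: swap nums[0],nums[6]; hi=5 → [10,4,1,6,11,16,8,12]
nums[mid]=10>1: swap nums[0],nums[5]; hi=4 → [16,4,1,6,11,10,8,12]
nums[mid]=16>1: swap nums[0],nums[4]; hi=3 → [11,4,1,6,16,10,8,12]
nums[mid]=11>1: swap nums[0],nums[3]; hi=2 → [6,4,1,11,16,10,8,12]
nums[mid]=6>1: swap nums[0],nums[2]; hi=1 → [1,4,6,11,16,10,8,12]
nums[mid]=1=1: mid=1
nums[mid]=4>1: swap nums[1],nums[1]; hi=0 → [1,4,6,11,16,10,8,12]
end: lo=0, hi=0; nums = [1,4,6,11,16,10,8,12]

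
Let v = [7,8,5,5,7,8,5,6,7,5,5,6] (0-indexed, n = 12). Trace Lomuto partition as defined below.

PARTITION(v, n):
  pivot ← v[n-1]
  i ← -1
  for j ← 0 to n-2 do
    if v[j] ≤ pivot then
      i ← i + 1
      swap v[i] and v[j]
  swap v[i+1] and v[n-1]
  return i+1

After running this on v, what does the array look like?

[5,5,5,6,5,5,6,8,7,7,8,7]

pivot = v[11] = 6; i = -1
j=0: v[0]=7 > 6 → no swap
j=1: v[1]=8 > 6 → no swap
j=2: v[2]=5 ≤ 6 → i=0, swap v[0],v[2] → [5,8,7,5,7,8,5,6,7,5,5,6]
j=3: v[3]=5 ≤ 6 → i=1, swap v[1],v[3] → [5,5,7,8,7,8,5,6,7,5,5,6]
j=4: v[4]=7 > 6 → no swap
j=5: v[5]=8 > 6 → no swap
j=6: v[6]=5 ≤ 6 → i=2, swap v[2],v[6] → [5,5,5,8,7,8,7,6,7,5,5,6]
j=7: v[7]=6 ≤ 6 → i=3, swap v[3],v[7] → [5,5,5,6,7,8,7,8,7,5,5,6]
j=8: v[8]=7 > 6 → no swap
j=9: v[9]=5 ≤ 6 → i=4, swap v[4],v[9] → [5,5,5,6,5,8,7,8,7,7,5,6]
j=10: v[10]=5 ≤ 6 → i=5, swap v[5],v[10] → [5,5,5,6,5,5,7,8,7,7,8,6]
final swap v[6],v[11] → [5,5,5,6,5,5,6,8,7,7,8,7]; return 6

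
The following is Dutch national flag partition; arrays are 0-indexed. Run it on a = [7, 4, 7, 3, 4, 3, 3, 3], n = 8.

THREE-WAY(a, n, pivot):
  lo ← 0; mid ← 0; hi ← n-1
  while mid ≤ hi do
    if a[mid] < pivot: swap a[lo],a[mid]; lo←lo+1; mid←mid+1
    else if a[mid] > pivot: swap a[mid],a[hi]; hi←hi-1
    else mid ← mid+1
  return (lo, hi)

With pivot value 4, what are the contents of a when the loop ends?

[3, 3, 3, 3, 4, 4, 7, 7]

lo=0 mid=0 hi=7
7>4: swap(0,7), hi=6 ⇒ [3, 4, 7, 3, 4, 3, 3, 7]
3<4: swap(0,0), lo=1 mid=1 ⇒ [3, 4, 7, 3, 4, 3, 3, 7]
4=4: mid=2
7>4: swap(2,6), hi=5 ⇒ [3, 4, 3, 3, 4, 3, 7, 7]
3<4: swap(1,2), lo=2 mid=3 ⇒ [3, 3, 4, 3, 4, 3, 7, 7]
3<4: swap(2,3), lo=3 mid=4 ⇒ [3, 3, 3, 4, 4, 3, 7, 7]
4=4: mid=5
3<4: swap(3,5), lo=4 mid=6 ⇒ [3, 3, 3, 3, 4, 4, 7, 7]
done. lo=4 hi=5; a=[3, 3, 3, 3, 4, 4, 7, 7]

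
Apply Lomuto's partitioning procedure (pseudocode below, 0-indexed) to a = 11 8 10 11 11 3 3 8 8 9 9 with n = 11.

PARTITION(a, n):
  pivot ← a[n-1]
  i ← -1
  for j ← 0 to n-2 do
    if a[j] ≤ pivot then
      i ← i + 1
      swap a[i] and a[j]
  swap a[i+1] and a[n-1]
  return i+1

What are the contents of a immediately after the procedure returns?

pivot = a[10] = 9; i = -1
j=0: a[0]=11 > 9 → no swap
j=1: a[1]=8 ≤ 9 → i=0, swap a[0],a[1] → 8 11 10 11 11 3 3 8 8 9 9
j=2: a[2]=10 > 9 → no swap
j=3: a[3]=11 > 9 → no swap
j=4: a[4]=11 > 9 → no swap
j=5: a[5]=3 ≤ 9 → i=1, swap a[1],a[5] → 8 3 10 11 11 11 3 8 8 9 9
j=6: a[6]=3 ≤ 9 → i=2, swap a[2],a[6] → 8 3 3 11 11 11 10 8 8 9 9
j=7: a[7]=8 ≤ 9 → i=3, swap a[3],a[7] → 8 3 3 8 11 11 10 11 8 9 9
j=8: a[8]=8 ≤ 9 → i=4, swap a[4],a[8] → 8 3 3 8 8 11 10 11 11 9 9
j=9: a[9]=9 ≤ 9 → i=5, swap a[5],a[9] → 8 3 3 8 8 9 10 11 11 11 9
final swap a[6],a[10] → 8 3 3 8 8 9 9 11 11 11 10; return 6

8 3 3 8 8 9 9 11 11 11 10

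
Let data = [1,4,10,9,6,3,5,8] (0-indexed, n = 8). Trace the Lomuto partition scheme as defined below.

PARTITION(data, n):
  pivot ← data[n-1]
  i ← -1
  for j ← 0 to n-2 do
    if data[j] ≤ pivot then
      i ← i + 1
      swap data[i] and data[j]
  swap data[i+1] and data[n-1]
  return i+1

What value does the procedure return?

5

pivot=8, i=-1
j=0: 1≤8, i=0, swap(0,0) ⇒ [1,4,10,9,6,3,5,8]
j=1: 4≤8, i=1, swap(1,1) ⇒ [1,4,10,9,6,3,5,8]
j=2: 10>8, skip
j=3: 9>8, skip
j=4: 6≤8, i=2, swap(2,4) ⇒ [1,4,6,9,10,3,5,8]
j=5: 3≤8, i=3, swap(3,5) ⇒ [1,4,6,3,10,9,5,8]
j=6: 5≤8, i=4, swap(4,6) ⇒ [1,4,6,3,5,9,10,8]
swap(5,7) ⇒ [1,4,6,3,5,8,10,9]; return 5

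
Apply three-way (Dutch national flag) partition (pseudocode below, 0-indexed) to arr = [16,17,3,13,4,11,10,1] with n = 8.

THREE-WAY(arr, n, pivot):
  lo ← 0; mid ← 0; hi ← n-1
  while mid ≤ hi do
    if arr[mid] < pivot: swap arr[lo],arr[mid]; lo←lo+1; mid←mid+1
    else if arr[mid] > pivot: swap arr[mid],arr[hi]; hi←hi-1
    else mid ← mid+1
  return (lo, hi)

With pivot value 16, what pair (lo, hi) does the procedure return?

pivot = 16; lo=0, mid=0, hi=7
arr[mid]=16=16: mid=1
arr[mid]=17>16: swap arr[1],arr[7]; hi=6 → [16,1,3,13,4,11,10,17]
arr[mid]=1<16: swap arr[0],arr[1]; lo=1,mid=2 → [1,16,3,13,4,11,10,17]
arr[mid]=3<16: swap arr[1],arr[2]; lo=2,mid=3 → [1,3,16,13,4,11,10,17]
arr[mid]=13<16: swap arr[2],arr[3]; lo=3,mid=4 → [1,3,13,16,4,11,10,17]
arr[mid]=4<16: swap arr[3],arr[4]; lo=4,mid=5 → [1,3,13,4,16,11,10,17]
arr[mid]=11<16: swap arr[4],arr[5]; lo=5,mid=6 → [1,3,13,4,11,16,10,17]
arr[mid]=10<16: swap arr[5],arr[6]; lo=6,mid=7 → [1,3,13,4,11,10,16,17]
end: lo=6, hi=6; arr = [1,3,13,4,11,10,16,17]

(6, 6)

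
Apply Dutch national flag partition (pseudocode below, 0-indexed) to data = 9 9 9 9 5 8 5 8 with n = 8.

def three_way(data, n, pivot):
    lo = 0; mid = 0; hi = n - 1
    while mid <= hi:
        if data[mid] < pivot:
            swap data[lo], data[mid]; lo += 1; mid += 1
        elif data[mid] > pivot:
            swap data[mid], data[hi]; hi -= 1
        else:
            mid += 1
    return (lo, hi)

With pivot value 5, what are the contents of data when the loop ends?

pivot = 5; lo=0, mid=0, hi=7
data[mid]=9>5: swap data[0],data[7]; hi=6 → 8 9 9 9 5 8 5 9
data[mid]=8>5: swap data[0],data[6]; hi=5 → 5 9 9 9 5 8 8 9
data[mid]=5=5: mid=1
data[mid]=9>5: swap data[1],data[5]; hi=4 → 5 8 9 9 5 9 8 9
data[mid]=8>5: swap data[1],data[4]; hi=3 → 5 5 9 9 8 9 8 9
data[mid]=5=5: mid=2
data[mid]=9>5: swap data[2],data[3]; hi=2 → 5 5 9 9 8 9 8 9
data[mid]=9>5: swap data[2],data[2]; hi=1 → 5 5 9 9 8 9 8 9
end: lo=0, hi=1; data = 5 5 9 9 8 9 8 9

5 5 9 9 8 9 8 9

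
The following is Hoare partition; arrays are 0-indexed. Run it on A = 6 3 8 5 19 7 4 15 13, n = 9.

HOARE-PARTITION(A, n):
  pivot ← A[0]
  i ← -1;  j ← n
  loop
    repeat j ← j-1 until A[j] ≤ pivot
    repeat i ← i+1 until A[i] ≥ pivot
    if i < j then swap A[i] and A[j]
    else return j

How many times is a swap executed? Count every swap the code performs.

2

pivot=6
j stops at 6 (4), i stops at 0 (6); swap ⇒ 4 3 8 5 19 7 6 15 13
j stops at 3 (5), i stops at 2 (8); swap ⇒ 4 3 5 8 19 7 6 15 13
j stops at 2, i stops at 3; i≥j ⇒ return 2. A=4 3 5 8 19 7 6 15 13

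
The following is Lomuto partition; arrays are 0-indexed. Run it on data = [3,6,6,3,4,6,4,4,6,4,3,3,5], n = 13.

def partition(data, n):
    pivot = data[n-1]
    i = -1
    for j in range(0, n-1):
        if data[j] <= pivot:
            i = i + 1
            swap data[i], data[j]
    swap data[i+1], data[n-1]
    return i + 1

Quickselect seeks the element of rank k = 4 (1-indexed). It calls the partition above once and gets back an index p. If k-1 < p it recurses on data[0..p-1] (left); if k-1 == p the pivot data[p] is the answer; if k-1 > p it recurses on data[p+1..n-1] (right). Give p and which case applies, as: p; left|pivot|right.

pivot=5, i=-1
j=0: 3≤5, i=0, swap(0,0) ⇒ [3,6,6,3,4,6,4,4,6,4,3,3,5]
j=1: 6>5, skip
j=2: 6>5, skip
j=3: 3≤5, i=1, swap(1,3) ⇒ [3,3,6,6,4,6,4,4,6,4,3,3,5]
j=4: 4≤5, i=2, swap(2,4) ⇒ [3,3,4,6,6,6,4,4,6,4,3,3,5]
j=5: 6>5, skip
j=6: 4≤5, i=3, swap(3,6) ⇒ [3,3,4,4,6,6,6,4,6,4,3,3,5]
j=7: 4≤5, i=4, swap(4,7) ⇒ [3,3,4,4,4,6,6,6,6,4,3,3,5]
j=8: 6>5, skip
j=9: 4≤5, i=5, swap(5,9) ⇒ [3,3,4,4,4,4,6,6,6,6,3,3,5]
j=10: 3≤5, i=6, swap(6,10) ⇒ [3,3,4,4,4,4,3,6,6,6,6,3,5]
j=11: 3≤5, i=7, swap(7,11) ⇒ [3,3,4,4,4,4,3,3,6,6,6,6,5]
swap(8,12) ⇒ [3,3,4,4,4,4,3,3,5,6,6,6,6]; return 8
p = 8; k-1 = 3 < 8 ⇒ left

8; left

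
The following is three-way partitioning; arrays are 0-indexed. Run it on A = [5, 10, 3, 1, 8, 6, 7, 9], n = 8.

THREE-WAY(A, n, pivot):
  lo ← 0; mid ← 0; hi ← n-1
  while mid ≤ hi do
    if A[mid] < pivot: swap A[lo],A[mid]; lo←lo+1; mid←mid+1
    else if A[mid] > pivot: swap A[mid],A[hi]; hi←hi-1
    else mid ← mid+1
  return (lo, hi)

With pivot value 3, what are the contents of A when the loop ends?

lo=0 mid=0 hi=7
5>3: swap(0,7), hi=6 ⇒ [9, 10, 3, 1, 8, 6, 7, 5]
9>3: swap(0,6), hi=5 ⇒ [7, 10, 3, 1, 8, 6, 9, 5]
7>3: swap(0,5), hi=4 ⇒ [6, 10, 3, 1, 8, 7, 9, 5]
6>3: swap(0,4), hi=3 ⇒ [8, 10, 3, 1, 6, 7, 9, 5]
8>3: swap(0,3), hi=2 ⇒ [1, 10, 3, 8, 6, 7, 9, 5]
1<3: swap(0,0), lo=1 mid=1 ⇒ [1, 10, 3, 8, 6, 7, 9, 5]
10>3: swap(1,2), hi=1 ⇒ [1, 3, 10, 8, 6, 7, 9, 5]
3=3: mid=2
done. lo=1 hi=1; A=[1, 3, 10, 8, 6, 7, 9, 5]

[1, 3, 10, 8, 6, 7, 9, 5]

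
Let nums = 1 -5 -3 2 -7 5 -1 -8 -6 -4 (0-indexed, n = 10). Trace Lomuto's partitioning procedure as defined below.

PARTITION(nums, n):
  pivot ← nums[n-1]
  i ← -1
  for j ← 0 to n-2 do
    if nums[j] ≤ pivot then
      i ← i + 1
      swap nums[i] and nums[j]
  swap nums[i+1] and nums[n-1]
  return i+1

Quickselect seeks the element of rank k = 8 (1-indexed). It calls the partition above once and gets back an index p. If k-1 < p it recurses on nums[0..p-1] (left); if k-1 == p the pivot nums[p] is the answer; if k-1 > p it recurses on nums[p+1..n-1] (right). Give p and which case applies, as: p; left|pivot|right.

4; right

pivot=-4, i=-1
j=0: 1>-4, skip
j=1: -5≤-4, i=0, swap(0,1) ⇒ -5 1 -3 2 -7 5 -1 -8 -6 -4
j=2: -3>-4, skip
j=3: 2>-4, skip
j=4: -7≤-4, i=1, swap(1,4) ⇒ -5 -7 -3 2 1 5 -1 -8 -6 -4
j=5: 5>-4, skip
j=6: -1>-4, skip
j=7: -8≤-4, i=2, swap(2,7) ⇒ -5 -7 -8 2 1 5 -1 -3 -6 -4
j=8: -6≤-4, i=3, swap(3,8) ⇒ -5 -7 -8 -6 1 5 -1 -3 2 -4
swap(4,9) ⇒ -5 -7 -8 -6 -4 5 -1 -3 2 1; return 4
p = 4; k-1 = 7 > 4 ⇒ right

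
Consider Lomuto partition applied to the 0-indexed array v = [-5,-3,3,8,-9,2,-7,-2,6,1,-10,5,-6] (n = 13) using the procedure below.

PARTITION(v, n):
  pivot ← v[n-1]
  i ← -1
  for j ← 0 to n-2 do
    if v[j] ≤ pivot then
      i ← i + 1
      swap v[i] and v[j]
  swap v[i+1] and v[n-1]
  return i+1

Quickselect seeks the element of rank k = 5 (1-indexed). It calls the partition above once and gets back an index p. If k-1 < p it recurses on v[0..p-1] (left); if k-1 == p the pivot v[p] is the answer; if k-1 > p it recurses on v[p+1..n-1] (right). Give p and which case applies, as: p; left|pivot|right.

pivot=-6, i=-1
j=0: -5>-6, skip
j=1: -3>-6, skip
j=2: 3>-6, skip
j=3: 8>-6, skip
j=4: -9≤-6, i=0, swap(0,4) ⇒ [-9,-3,3,8,-5,2,-7,-2,6,1,-10,5,-6]
j=5: 2>-6, skip
j=6: -7≤-6, i=1, swap(1,6) ⇒ [-9,-7,3,8,-5,2,-3,-2,6,1,-10,5,-6]
j=7: -2>-6, skip
j=8: 6>-6, skip
j=9: 1>-6, skip
j=10: -10≤-6, i=2, swap(2,10) ⇒ [-9,-7,-10,8,-5,2,-3,-2,6,1,3,5,-6]
j=11: 5>-6, skip
swap(3,12) ⇒ [-9,-7,-10,-6,-5,2,-3,-2,6,1,3,5,8]; return 3
p = 3; k-1 = 4 > 3 ⇒ right

3; right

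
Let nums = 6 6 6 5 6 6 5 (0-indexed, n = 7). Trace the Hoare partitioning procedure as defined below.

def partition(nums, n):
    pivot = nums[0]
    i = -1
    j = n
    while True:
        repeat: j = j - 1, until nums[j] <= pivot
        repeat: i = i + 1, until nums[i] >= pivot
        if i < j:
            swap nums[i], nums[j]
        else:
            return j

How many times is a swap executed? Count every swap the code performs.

pivot = nums[0] = 6; i = -1, j = 7
j→6 (nums[6]=5≤6), i→0 (nums[0]=6≥6); i<j, swap → 5 6 6 5 6 6 6
j→5 (nums[5]=6≤6), i→1 (nums[1]=6≥6); i<j, swap → 5 6 6 5 6 6 6
j→4 (nums[4]=6≤6), i→2 (nums[2]=6≥6); i<j, swap → 5 6 6 5 6 6 6
j→3, i→4; i≥j, return j=3. nums = 5 6 6 5 6 6 6

3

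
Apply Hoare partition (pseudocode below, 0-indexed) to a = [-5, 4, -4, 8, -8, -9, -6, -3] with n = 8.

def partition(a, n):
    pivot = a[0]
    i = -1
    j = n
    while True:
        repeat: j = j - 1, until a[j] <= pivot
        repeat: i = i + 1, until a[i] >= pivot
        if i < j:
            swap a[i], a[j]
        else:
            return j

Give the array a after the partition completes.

pivot = a[0] = -5; i = -1, j = 8
j→6 (a[6]=-6≤-5), i→0 (a[0]=-5≥-5); i<j, swap → [-6, 4, -4, 8, -8, -9, -5, -3]
j→5 (a[5]=-9≤-5), i→1 (a[1]=4≥-5); i<j, swap → [-6, -9, -4, 8, -8, 4, -5, -3]
j→4 (a[4]=-8≤-5), i→2 (a[2]=-4≥-5); i<j, swap → [-6, -9, -8, 8, -4, 4, -5, -3]
j→2, i→3; i≥j, return j=2. a = [-6, -9, -8, 8, -4, 4, -5, -3]

[-6, -9, -8, 8, -4, 4, -5, -3]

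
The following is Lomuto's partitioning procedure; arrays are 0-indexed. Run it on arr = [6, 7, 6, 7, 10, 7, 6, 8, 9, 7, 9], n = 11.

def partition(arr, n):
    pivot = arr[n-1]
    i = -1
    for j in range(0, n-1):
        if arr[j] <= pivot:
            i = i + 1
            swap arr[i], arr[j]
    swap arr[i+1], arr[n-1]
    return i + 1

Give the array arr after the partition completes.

[6, 7, 6, 7, 7, 6, 8, 9, 7, 9, 10]

pivot=9, i=-1
j=0: 6≤9, i=0, swap(0,0) ⇒ [6, 7, 6, 7, 10, 7, 6, 8, 9, 7, 9]
j=1: 7≤9, i=1, swap(1,1) ⇒ [6, 7, 6, 7, 10, 7, 6, 8, 9, 7, 9]
j=2: 6≤9, i=2, swap(2,2) ⇒ [6, 7, 6, 7, 10, 7, 6, 8, 9, 7, 9]
j=3: 7≤9, i=3, swap(3,3) ⇒ [6, 7, 6, 7, 10, 7, 6, 8, 9, 7, 9]
j=4: 10>9, skip
j=5: 7≤9, i=4, swap(4,5) ⇒ [6, 7, 6, 7, 7, 10, 6, 8, 9, 7, 9]
j=6: 6≤9, i=5, swap(5,6) ⇒ [6, 7, 6, 7, 7, 6, 10, 8, 9, 7, 9]
j=7: 8≤9, i=6, swap(6,7) ⇒ [6, 7, 6, 7, 7, 6, 8, 10, 9, 7, 9]
j=8: 9≤9, i=7, swap(7,8) ⇒ [6, 7, 6, 7, 7, 6, 8, 9, 10, 7, 9]
j=9: 7≤9, i=8, swap(8,9) ⇒ [6, 7, 6, 7, 7, 6, 8, 9, 7, 10, 9]
swap(9,10) ⇒ [6, 7, 6, 7, 7, 6, 8, 9, 7, 9, 10]; return 9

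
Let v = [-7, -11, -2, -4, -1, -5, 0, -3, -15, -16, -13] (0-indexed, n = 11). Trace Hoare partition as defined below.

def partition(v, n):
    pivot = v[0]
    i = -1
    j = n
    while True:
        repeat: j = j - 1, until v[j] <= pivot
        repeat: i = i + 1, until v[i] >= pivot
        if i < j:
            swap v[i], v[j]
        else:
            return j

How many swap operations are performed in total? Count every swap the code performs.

3

pivot=-7
j stops at 10 (-13), i stops at 0 (-7); swap ⇒ [-13, -11, -2, -4, -1, -5, 0, -3, -15, -16, -7]
j stops at 9 (-16), i stops at 2 (-2); swap ⇒ [-13, -11, -16, -4, -1, -5, 0, -3, -15, -2, -7]
j stops at 8 (-15), i stops at 3 (-4); swap ⇒ [-13, -11, -16, -15, -1, -5, 0, -3, -4, -2, -7]
j stops at 3, i stops at 4; i≥j ⇒ return 3. v=[-13, -11, -16, -15, -1, -5, 0, -3, -4, -2, -7]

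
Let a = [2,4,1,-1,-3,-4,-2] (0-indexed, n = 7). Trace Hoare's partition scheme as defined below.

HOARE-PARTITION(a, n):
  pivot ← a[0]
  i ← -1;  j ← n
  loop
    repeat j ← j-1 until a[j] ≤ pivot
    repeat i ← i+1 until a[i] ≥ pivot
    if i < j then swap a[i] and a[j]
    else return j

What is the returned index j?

4

pivot = a[0] = 2; i = -1, j = 7
j→6 (a[6]=-2≤2), i→0 (a[0]=2≥2); i<j, swap → [-2,4,1,-1,-3,-4,2]
j→5 (a[5]=-4≤2), i→1 (a[1]=4≥2); i<j, swap → [-2,-4,1,-1,-3,4,2]
j→4, i→5; i≥j, return j=4. a = [-2,-4,1,-1,-3,4,2]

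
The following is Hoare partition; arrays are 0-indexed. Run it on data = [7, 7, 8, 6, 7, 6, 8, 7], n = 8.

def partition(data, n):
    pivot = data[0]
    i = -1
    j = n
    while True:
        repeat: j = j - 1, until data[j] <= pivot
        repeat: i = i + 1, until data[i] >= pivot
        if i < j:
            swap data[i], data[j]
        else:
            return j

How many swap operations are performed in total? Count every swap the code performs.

3

pivot=7
j stops at 7 (7), i stops at 0 (7); swap ⇒ [7, 7, 8, 6, 7, 6, 8, 7]
j stops at 5 (6), i stops at 1 (7); swap ⇒ [7, 6, 8, 6, 7, 7, 8, 7]
j stops at 4 (7), i stops at 2 (8); swap ⇒ [7, 6, 7, 6, 8, 7, 8, 7]
j stops at 3, i stops at 4; i≥j ⇒ return 3. data=[7, 6, 7, 6, 8, 7, 8, 7]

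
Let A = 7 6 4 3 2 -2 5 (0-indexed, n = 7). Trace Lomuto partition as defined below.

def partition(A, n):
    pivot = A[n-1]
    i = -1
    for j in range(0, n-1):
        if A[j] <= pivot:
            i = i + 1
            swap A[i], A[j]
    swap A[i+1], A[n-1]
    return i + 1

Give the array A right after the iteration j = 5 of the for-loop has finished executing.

pivot=5, i=-1
j=0: 7>5, skip
j=1: 6>5, skip
j=2: 4≤5, i=0, swap(0,2) ⇒ 4 6 7 3 2 -2 5
j=3: 3≤5, i=1, swap(1,3) ⇒ 4 3 7 6 2 -2 5
j=4: 2≤5, i=2, swap(2,4) ⇒ 4 3 2 6 7 -2 5
j=5: -2≤5, i=3, swap(3,5) ⇒ 4 3 2 -2 7 6 5
(after j=5) A = 4 3 2 -2 7 6 5

4 3 2 -2 7 6 5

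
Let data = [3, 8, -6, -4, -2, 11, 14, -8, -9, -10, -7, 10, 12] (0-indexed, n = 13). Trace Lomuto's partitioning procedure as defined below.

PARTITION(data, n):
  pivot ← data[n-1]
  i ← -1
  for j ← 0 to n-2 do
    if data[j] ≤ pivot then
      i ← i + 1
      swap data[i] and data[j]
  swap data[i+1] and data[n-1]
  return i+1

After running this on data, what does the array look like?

pivot = data[12] = 12; i = -1
j=0: data[0]=3 ≤ 12 → i=0, swap data[0],data[0] (no change) → [3, 8, -6, -4, -2, 11, 14, -8, -9, -10, -7, 10, 12]
j=1: data[1]=8 ≤ 12 → i=1, swap data[1],data[1] (no change) → [3, 8, -6, -4, -2, 11, 14, -8, -9, -10, -7, 10, 12]
j=2: data[2]=-6 ≤ 12 → i=2, swap data[2],data[2] (no change) → [3, 8, -6, -4, -2, 11, 14, -8, -9, -10, -7, 10, 12]
j=3: data[3]=-4 ≤ 12 → i=3, swap data[3],data[3] (no change) → [3, 8, -6, -4, -2, 11, 14, -8, -9, -10, -7, 10, 12]
j=4: data[4]=-2 ≤ 12 → i=4, swap data[4],data[4] (no change) → [3, 8, -6, -4, -2, 11, 14, -8, -9, -10, -7, 10, 12]
j=5: data[5]=11 ≤ 12 → i=5, swap data[5],data[5] (no change) → [3, 8, -6, -4, -2, 11, 14, -8, -9, -10, -7, 10, 12]
j=6: data[6]=14 > 12 → no swap
j=7: data[7]=-8 ≤ 12 → i=6, swap data[6],data[7] → [3, 8, -6, -4, -2, 11, -8, 14, -9, -10, -7, 10, 12]
j=8: data[8]=-9 ≤ 12 → i=7, swap data[7],data[8] → [3, 8, -6, -4, -2, 11, -8, -9, 14, -10, -7, 10, 12]
j=9: data[9]=-10 ≤ 12 → i=8, swap data[8],data[9] → [3, 8, -6, -4, -2, 11, -8, -9, -10, 14, -7, 10, 12]
j=10: data[10]=-7 ≤ 12 → i=9, swap data[9],data[10] → [3, 8, -6, -4, -2, 11, -8, -9, -10, -7, 14, 10, 12]
j=11: data[11]=10 ≤ 12 → i=10, swap data[10],data[11] → [3, 8, -6, -4, -2, 11, -8, -9, -10, -7, 10, 14, 12]
final swap data[11],data[12] → [3, 8, -6, -4, -2, 11, -8, -9, -10, -7, 10, 12, 14]; return 11

[3, 8, -6, -4, -2, 11, -8, -9, -10, -7, 10, 12, 14]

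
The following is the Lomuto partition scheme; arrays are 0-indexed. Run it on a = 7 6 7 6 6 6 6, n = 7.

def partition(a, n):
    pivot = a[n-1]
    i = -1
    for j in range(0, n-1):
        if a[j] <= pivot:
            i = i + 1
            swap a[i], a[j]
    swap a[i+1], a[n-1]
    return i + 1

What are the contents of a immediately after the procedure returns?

6 6 6 6 6 7 7

pivot = a[6] = 6; i = -1
j=0: a[0]=7 > 6 → no swap
j=1: a[1]=6 ≤ 6 → i=0, swap a[0],a[1] → 6 7 7 6 6 6 6
j=2: a[2]=7 > 6 → no swap
j=3: a[3]=6 ≤ 6 → i=1, swap a[1],a[3] → 6 6 7 7 6 6 6
j=4: a[4]=6 ≤ 6 → i=2, swap a[2],a[4] → 6 6 6 7 7 6 6
j=5: a[5]=6 ≤ 6 → i=3, swap a[3],a[5] → 6 6 6 6 7 7 6
final swap a[4],a[6] → 6 6 6 6 6 7 7; return 4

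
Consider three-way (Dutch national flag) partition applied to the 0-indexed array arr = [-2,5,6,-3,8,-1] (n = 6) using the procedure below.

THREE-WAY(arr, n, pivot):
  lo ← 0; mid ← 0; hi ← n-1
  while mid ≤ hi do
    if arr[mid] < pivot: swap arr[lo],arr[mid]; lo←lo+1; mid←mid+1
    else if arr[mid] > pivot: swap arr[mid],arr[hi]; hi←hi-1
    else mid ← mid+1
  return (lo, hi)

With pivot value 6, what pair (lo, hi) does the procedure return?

pivot = 6; lo=0, mid=0, hi=5
arr[mid]=-2<6: swap arr[0],arr[0]; lo=1,mid=1 → [-2,5,6,-3,8,-1]
arr[mid]=5<6: swap arr[1],arr[1]; lo=2,mid=2 → [-2,5,6,-3,8,-1]
arr[mid]=6=6: mid=3
arr[mid]=-3<6: swap arr[2],arr[3]; lo=3,mid=4 → [-2,5,-3,6,8,-1]
arr[mid]=8>6: swap arr[4],arr[5]; hi=4 → [-2,5,-3,6,-1,8]
arr[mid]=-1<6: swap arr[3],arr[4]; lo=4,mid=5 → [-2,5,-3,-1,6,8]
end: lo=4, hi=4; arr = [-2,5,-3,-1,6,8]

(4, 4)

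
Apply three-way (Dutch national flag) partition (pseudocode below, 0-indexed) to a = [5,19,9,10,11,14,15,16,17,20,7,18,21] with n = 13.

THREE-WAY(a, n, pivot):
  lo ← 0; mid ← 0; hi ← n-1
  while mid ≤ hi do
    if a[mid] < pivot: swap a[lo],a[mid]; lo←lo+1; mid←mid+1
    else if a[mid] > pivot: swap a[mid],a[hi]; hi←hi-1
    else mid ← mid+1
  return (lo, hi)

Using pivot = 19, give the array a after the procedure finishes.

[5,9,10,11,14,15,16,17,18,7,19,21,20]

lo=0 mid=0 hi=12
5<19: swap(0,0), lo=1 mid=1 ⇒ [5,19,9,10,11,14,15,16,17,20,7,18,21]
19=19: mid=2
9<19: swap(1,2), lo=2 mid=3 ⇒ [5,9,19,10,11,14,15,16,17,20,7,18,21]
10<19: swap(2,3), lo=3 mid=4 ⇒ [5,9,10,19,11,14,15,16,17,20,7,18,21]
11<19: swap(3,4), lo=4 mid=5 ⇒ [5,9,10,11,19,14,15,16,17,20,7,18,21]
14<19: swap(4,5), lo=5 mid=6 ⇒ [5,9,10,11,14,19,15,16,17,20,7,18,21]
15<19: swap(5,6), lo=6 mid=7 ⇒ [5,9,10,11,14,15,19,16,17,20,7,18,21]
16<19: swap(6,7), lo=7 mid=8 ⇒ [5,9,10,11,14,15,16,19,17,20,7,18,21]
17<19: swap(7,8), lo=8 mid=9 ⇒ [5,9,10,11,14,15,16,17,19,20,7,18,21]
20>19: swap(9,12), hi=11 ⇒ [5,9,10,11,14,15,16,17,19,21,7,18,20]
21>19: swap(9,11), hi=10 ⇒ [5,9,10,11,14,15,16,17,19,18,7,21,20]
18<19: swap(8,9), lo=9 mid=10 ⇒ [5,9,10,11,14,15,16,17,18,19,7,21,20]
7<19: swap(9,10), lo=10 mid=11 ⇒ [5,9,10,11,14,15,16,17,18,7,19,21,20]
done. lo=10 hi=10; a=[5,9,10,11,14,15,16,17,18,7,19,21,20]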